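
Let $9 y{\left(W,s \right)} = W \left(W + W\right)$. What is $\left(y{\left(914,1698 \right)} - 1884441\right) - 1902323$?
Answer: $- \frac{32410084}{9} \approx -3.6011 \cdot 10^{6}$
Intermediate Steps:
$y{\left(W,s \right)} = \frac{2 W^{2}}{9}$ ($y{\left(W,s \right)} = \frac{W \left(W + W\right)}{9} = \frac{W 2 W}{9} = \frac{2 W^{2}}{9}$)
$\left(y{\left(914,1698 \right)} - 1884441\right) - 1902323 = \left(\frac{2 \cdot 914^{2}}{9} - 1884441\right) - 1902323 = \left(\frac{2}{9} \cdot 835396 - 1884441\right) - 1902323 = \left(\frac{1670792}{9} - 1884441\right) - 1902323 = - \frac{15289177}{9} - 1902323 = - \frac{32410084}{9}$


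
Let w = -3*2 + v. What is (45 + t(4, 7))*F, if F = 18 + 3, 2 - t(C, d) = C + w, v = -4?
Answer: 1113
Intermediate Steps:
w = -10 (w = -3*2 - 4 = -6 - 4 = -10)
t(C, d) = 12 - C (t(C, d) = 2 - (C - 10) = 2 - (-10 + C) = 2 + (10 - C) = 12 - C)
F = 21
(45 + t(4, 7))*F = (45 + (12 - 1*4))*21 = (45 + (12 - 4))*21 = (45 + 8)*21 = 53*21 = 1113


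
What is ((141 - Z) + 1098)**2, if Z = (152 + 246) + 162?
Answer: 461041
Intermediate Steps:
Z = 560 (Z = 398 + 162 = 560)
((141 - Z) + 1098)**2 = ((141 - 1*560) + 1098)**2 = ((141 - 560) + 1098)**2 = (-419 + 1098)**2 = 679**2 = 461041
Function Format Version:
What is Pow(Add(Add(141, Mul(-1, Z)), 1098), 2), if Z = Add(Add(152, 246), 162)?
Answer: 461041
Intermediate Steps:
Z = 560 (Z = Add(398, 162) = 560)
Pow(Add(Add(141, Mul(-1, Z)), 1098), 2) = Pow(Add(Add(141, Mul(-1, 560)), 1098), 2) = Pow(Add(Add(141, -560), 1098), 2) = Pow(Add(-419, 1098), 2) = Pow(679, 2) = 461041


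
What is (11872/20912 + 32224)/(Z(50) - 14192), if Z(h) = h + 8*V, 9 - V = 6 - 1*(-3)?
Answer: -7019585/3080599 ≈ -2.2786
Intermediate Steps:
V = 0 (V = 9 - (6 - 1*(-3)) = 9 - (6 + 3) = 9 - 1*9 = 9 - 9 = 0)
Z(h) = h (Z(h) = h + 8*0 = h + 0 = h)
(11872/20912 + 32224)/(Z(50) - 14192) = (11872/20912 + 32224)/(50 - 14192) = (11872*(1/20912) + 32224)/(-14142) = (742/1307 + 32224)*(-1/14142) = (42117510/1307)*(-1/14142) = -7019585/3080599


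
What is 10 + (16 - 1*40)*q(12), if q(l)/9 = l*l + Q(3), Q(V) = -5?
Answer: -30014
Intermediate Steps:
q(l) = -45 + 9*l**2 (q(l) = 9*(l*l - 5) = 9*(l**2 - 5) = 9*(-5 + l**2) = -45 + 9*l**2)
10 + (16 - 1*40)*q(12) = 10 + (16 - 1*40)*(-45 + 9*12**2) = 10 + (16 - 40)*(-45 + 9*144) = 10 - 24*(-45 + 1296) = 10 - 24*1251 = 10 - 30024 = -30014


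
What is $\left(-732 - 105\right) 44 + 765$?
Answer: $-36063$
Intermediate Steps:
$\left(-732 - 105\right) 44 + 765 = \left(-837\right) 44 + 765 = -36828 + 765 = -36063$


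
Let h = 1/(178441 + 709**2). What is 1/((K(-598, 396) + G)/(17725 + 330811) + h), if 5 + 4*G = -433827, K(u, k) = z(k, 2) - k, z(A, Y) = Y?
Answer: -14837221087/4633821463 ≈ -3.2019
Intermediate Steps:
K(u, k) = 2 - k
G = -108458 (G = -5/4 + (1/4)*(-433827) = -5/4 - 433827/4 = -108458)
h = 1/681122 (h = 1/(178441 + 502681) = 1/681122 ≈ 1.4682e-6)
1/((K(-598, 396) + G)/(17725 + 330811) + h) = 1/(((2 - 1*396) - 108458)/(17725 + 330811) + 1/681122) = 1/(((2 - 396) - 108458)/348536 + 1/681122) = 1/((-394 - 108458)*(1/348536) + 1/681122) = 1/(-108852*1/348536 + 1/681122) = 1/(-27213/87134 + 1/681122) = 1/(-4633821463/14837221087) = -14837221087/4633821463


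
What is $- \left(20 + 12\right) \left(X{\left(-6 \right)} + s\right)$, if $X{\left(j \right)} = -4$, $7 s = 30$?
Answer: $- \frac{64}{7} \approx -9.1429$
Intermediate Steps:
$s = \frac{30}{7}$ ($s = \frac{1}{7} \cdot 30 = \frac{30}{7} \approx 4.2857$)
$- \left(20 + 12\right) \left(X{\left(-6 \right)} + s\right) = - \left(20 + 12\right) \left(-4 + \frac{30}{7}\right) = - \frac{32 \cdot 2}{7} = \left(-1\right) \frac{64}{7} = - \frac{64}{7}$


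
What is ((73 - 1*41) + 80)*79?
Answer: 8848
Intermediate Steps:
((73 - 1*41) + 80)*79 = ((73 - 41) + 80)*79 = (32 + 80)*79 = 112*79 = 8848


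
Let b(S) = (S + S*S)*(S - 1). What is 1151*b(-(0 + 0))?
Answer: 0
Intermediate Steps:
b(S) = (-1 + S)*(S + S²) (b(S) = (S + S²)*(-1 + S) = (-1 + S)*(S + S²))
1151*b(-(0 + 0)) = 1151*((-(0 + 0))³ - (-1)*(0 + 0)) = 1151*((-1*0)³ - (-1)*0) = 1151*(0³ - 1*0) = 1151*(0 + 0) = 1151*0 = 0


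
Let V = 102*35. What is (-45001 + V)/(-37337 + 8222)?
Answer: 41431/29115 ≈ 1.4230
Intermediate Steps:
V = 3570
(-45001 + V)/(-37337 + 8222) = (-45001 + 3570)/(-37337 + 8222) = -41431/(-29115) = -41431*(-1/29115) = 41431/29115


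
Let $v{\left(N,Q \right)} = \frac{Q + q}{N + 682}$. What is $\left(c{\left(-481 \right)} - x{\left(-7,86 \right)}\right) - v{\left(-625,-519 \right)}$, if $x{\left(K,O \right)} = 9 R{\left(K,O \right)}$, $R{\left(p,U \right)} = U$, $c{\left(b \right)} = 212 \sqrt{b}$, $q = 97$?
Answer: $- \frac{43696}{57} + 212 i \sqrt{481} \approx -766.6 + 4649.5 i$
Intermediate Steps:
$v{\left(N,Q \right)} = \frac{97 + Q}{682 + N}$ ($v{\left(N,Q \right)} = \frac{Q + 97}{N + 682} = \frac{97 + Q}{682 + N}$)
$x{\left(K,O \right)} = 9 O$
$\left(c{\left(-481 \right)} - x{\left(-7,86 \right)}\right) - v{\left(-625,-519 \right)} = \left(212 \sqrt{-481} - 9 \cdot 86\right) - \frac{97 - 519}{682 - 625} = \left(212 i \sqrt{481} - 774\right) - \frac{1}{57} \left(-422\right) = \left(-774 + 212 i \sqrt{481}\right) - - \frac{422}{57} = \left(-774 + 212 i \sqrt{481}\right) + \frac{422}{57} = - \frac{43696}{57} + 212 i \sqrt{481}$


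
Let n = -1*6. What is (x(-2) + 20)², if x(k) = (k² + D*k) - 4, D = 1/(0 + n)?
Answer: 3721/9 ≈ 413.44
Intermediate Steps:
n = -6
D = -⅙ (D = 1/(0 - 6) = 1/(-6) = -⅙ ≈ -0.16667)
x(k) = -4 + k² - k/6 (x(k) = (k² - k/6) - 4 = -4 + k² - k/6)
(x(-2) + 20)² = ((-4 + (-2)² - ⅙*(-2)) + 20)² = ((-4 + 4 + ⅓) + 20)² = (⅓ + 20)² = (61/3)² = 3721/9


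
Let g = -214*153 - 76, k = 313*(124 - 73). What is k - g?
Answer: 48781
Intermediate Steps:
k = 15963 (k = 313*51 = 15963)
g = -32818 (g = -32742 - 76 = -32818)
k - g = 15963 - 1*(-32818) = 15963 + 32818 = 48781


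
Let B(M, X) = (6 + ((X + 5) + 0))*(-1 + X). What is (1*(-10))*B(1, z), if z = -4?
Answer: 350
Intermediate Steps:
B(M, X) = (-1 + X)*(11 + X) (B(M, X) = (6 + ((5 + X) + 0))*(-1 + X) = (6 + (5 + X))*(-1 + X) = (11 + X)*(-1 + X) = (-1 + X)*(11 + X))
(1*(-10))*B(1, z) = (1*(-10))*(-11 + (-4)**2 + 10*(-4)) = -10*(-11 + 16 - 40) = -10*(-35) = 350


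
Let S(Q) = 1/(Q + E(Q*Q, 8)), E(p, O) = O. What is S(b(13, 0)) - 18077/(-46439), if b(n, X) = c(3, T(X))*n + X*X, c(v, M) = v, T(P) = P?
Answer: 896058/2182633 ≈ 0.41054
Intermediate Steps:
b(n, X) = X**2 + 3*n (b(n, X) = 3*n + X*X = 3*n + X**2 = X**2 + 3*n)
S(Q) = 1/(8 + Q) (S(Q) = 1/(Q + 8) = 1/(8 + Q))
S(b(13, 0)) - 18077/(-46439) = 1/(8 + (0**2 + 3*13)) - 18077/(-46439) = 1/(8 + (0 + 39)) - 18077*(-1/46439) = 1/(8 + 39) + 18077/46439 = 1/47 + 18077/46439 = 896058/2182633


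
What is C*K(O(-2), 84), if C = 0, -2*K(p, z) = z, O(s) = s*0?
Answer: 0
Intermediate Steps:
O(s) = 0
K(p, z) = -z/2
C*K(O(-2), 84) = 0*(-½*84) = 0*(-42) = 0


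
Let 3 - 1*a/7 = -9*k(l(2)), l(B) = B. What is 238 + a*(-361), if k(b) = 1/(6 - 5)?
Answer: -30086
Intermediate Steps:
k(b) = 1 (k(b) = 1/1 = 1)
a = 84 (a = 21 - (-63) = 21 - 7*(-9) = 21 + 63 = 84)
238 + a*(-361) = 238 + 84*(-361) = 238 - 30324 = -30086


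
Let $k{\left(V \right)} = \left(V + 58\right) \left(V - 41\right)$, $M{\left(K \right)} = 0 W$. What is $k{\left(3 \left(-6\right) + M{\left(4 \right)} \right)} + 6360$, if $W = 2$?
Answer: $4000$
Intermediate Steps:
$M{\left(K \right)} = 0$ ($M{\left(K \right)} = 0 \cdot 2 = 0$)
$k{\left(V \right)} = \left(-41 + V\right) \left(58 + V\right)$ ($k{\left(V \right)} = \left(58 + V\right) \left(-41 + V\right) = \left(-41 + V\right) \left(58 + V\right)$)
$k{\left(3 \left(-6\right) + M{\left(4 \right)} \right)} + 6360 = \left(-2378 + \left(3 \left(-6\right) + 0\right)^{2} + 17 \left(3 \left(-6\right) + 0\right)\right) + 6360 = \left(-2378 + \left(-18 + 0\right)^{2} + 17 \left(-18 + 0\right)\right) + 6360 = \left(-2378 + \left(-18\right)^{2} + 17 \left(-18\right)\right) + 6360 = \left(-2378 + 324 - 306\right) + 6360 = -2360 + 6360 = 4000$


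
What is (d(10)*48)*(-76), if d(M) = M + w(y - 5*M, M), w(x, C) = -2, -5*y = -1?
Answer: -29184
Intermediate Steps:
y = ⅕ (y = -⅕*(-1) = ⅕ ≈ 0.20000)
d(M) = -2 + M (d(M) = M - 2 = -2 + M)
(d(10)*48)*(-76) = ((-2 + 10)*48)*(-76) = (8*48)*(-76) = 384*(-76) = -29184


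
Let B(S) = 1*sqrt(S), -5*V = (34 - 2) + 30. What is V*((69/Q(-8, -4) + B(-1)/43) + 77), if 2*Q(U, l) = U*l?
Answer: -40331/40 - 62*I/215 ≈ -1008.3 - 0.28837*I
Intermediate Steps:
V = -62/5 (V = -((34 - 2) + 30)/5 = -(32 + 30)/5 = -1/5*62 = -62/5 ≈ -12.400)
B(S) = sqrt(S)
Q(U, l) = U*l/2 (Q(U, l) = (U*l)/2 = U*l/2)
V*((69/Q(-8, -4) + B(-1)/43) + 77) = -62*((69/(((1/2)*(-8)*(-4))) + sqrt(-1)/43) + 77)/5 = -62*((69/16 + I*(1/43)) + 77)/5 = -62*((69*(1/16) + I/43) + 77)/5 = -62*((69/16 + I/43) + 77)/5 = -62*(1301/16 + I/43)/5 = -40331/40 - 62*I/215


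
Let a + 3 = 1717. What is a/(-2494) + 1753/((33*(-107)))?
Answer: -5212058/4403157 ≈ -1.1837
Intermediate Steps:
a = 1714 (a = -3 + 1717 = 1714)
a/(-2494) + 1753/((33*(-107))) = 1714/(-2494) + 1753/((33*(-107))) = 1714*(-1/2494) + 1753/(-3531) = -857/1247 + 1753*(-1/3531) = -857/1247 - 1753/3531 = -5212058/4403157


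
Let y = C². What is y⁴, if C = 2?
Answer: 256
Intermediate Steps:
y = 4 (y = 2² = 4)
y⁴ = 4⁴ = 256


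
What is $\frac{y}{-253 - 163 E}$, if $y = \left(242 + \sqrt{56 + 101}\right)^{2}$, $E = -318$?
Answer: $\frac{\left(242 + \sqrt{157}\right)^{2}}{51581} \approx 1.256$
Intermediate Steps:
$y = \left(242 + \sqrt{157}\right)^{2} \approx 64786.0$
$\frac{y}{-253 - 163 E} = \frac{\left(242 + \sqrt{157}\right)^{2}}{-253 - -51834} = \frac{\left(242 + \sqrt{157}\right)^{2}}{-253 + 51834} = \frac{\left(242 + \sqrt{157}\right)^{2}}{51581}$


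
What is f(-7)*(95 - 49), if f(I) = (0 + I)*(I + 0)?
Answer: 2254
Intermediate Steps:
f(I) = I² (f(I) = I*I = I²)
f(-7)*(95 - 49) = (-7)²*(95 - 49) = 49*46 = 2254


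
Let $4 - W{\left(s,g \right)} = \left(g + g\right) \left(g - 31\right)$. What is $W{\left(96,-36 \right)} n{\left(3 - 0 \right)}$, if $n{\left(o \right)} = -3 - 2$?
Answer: $24100$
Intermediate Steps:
$n{\left(o \right)} = -5$ ($n{\left(o \right)} = -3 - 2 = -5$)
$W{\left(s,g \right)} = 4 - 2 g \left(-31 + g\right)$ ($W{\left(s,g \right)} = 4 - \left(g + g\right) \left(g - 31\right) = 4 - 2 g \left(-31 + g\right)$)
$W{\left(96,-36 \right)} n{\left(3 - 0 \right)} = \left(4 - 2 \left(-36\right)^{2} + 62 \left(-36\right)\right) \left(-5\right) = \left(4 - 2592 - 2232\right) \left(-5\right) = \left(-4820\right) \left(-5\right) = 24100$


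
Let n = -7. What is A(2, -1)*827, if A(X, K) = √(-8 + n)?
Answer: 827*I*√15 ≈ 3203.0*I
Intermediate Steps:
A(X, K) = I*√15 (A(X, K) = √(-8 - 7) = √(-15) = I*√15)
A(2, -1)*827 = (I*√15)*827 = 827*I*√15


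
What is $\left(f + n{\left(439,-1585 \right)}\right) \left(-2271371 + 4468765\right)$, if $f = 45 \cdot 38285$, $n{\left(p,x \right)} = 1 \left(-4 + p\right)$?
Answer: $3786681184440$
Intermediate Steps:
$n{\left(p,x \right)} = -4 + p$
$f = 1722825$
$\left(f + n{\left(439,-1585 \right)}\right) \left(-2271371 + 4468765\right) = \left(1722825 + \left(-4 + 439\right)\right) \left(-2271371 + 4468765\right) = \left(1722825 + 435\right) 2197394 = 1723260 \cdot 2197394 = 3786681184440$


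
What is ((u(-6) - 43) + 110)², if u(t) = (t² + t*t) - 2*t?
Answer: 22801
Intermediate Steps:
u(t) = -2*t + 2*t² (u(t) = (t² + t²) - 2*t = 2*t² - 2*t = -2*t + 2*t²)
((u(-6) - 43) + 110)² = ((2*(-6)*(-1 - 6) - 43) + 110)² = ((2*(-6)*(-7) - 43) + 110)² = ((84 - 43) + 110)² = (41 + 110)² = 151² = 22801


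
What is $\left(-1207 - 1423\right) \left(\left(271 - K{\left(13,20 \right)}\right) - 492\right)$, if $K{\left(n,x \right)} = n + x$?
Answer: $668020$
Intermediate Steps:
$\left(-1207 - 1423\right) \left(\left(271 - K{\left(13,20 \right)}\right) - 492\right) = \left(-1207 - 1423\right) \left(\left(271 - \left(13 + 20\right)\right) - 492\right) = - 2630 \left(\left(271 - 33\right) - 492\right) = - 2630 \left(238 - 492\right) = \left(-2630\right) \left(-254\right) = 668020$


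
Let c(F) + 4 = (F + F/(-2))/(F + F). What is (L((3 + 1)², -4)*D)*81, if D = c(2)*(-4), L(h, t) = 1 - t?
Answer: 6075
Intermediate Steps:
c(F) = -15/4 (c(F) = -4 + (F + F/(-2))/(F + F) = -4 + (F + F*(-½))/((2*F)) = -4 + (F - F/2)*(1/(2*F)) = -4 + (F/2)*(1/(2*F)) = -4 + ¼ = -15/4)
D = 15 (D = -15/4*(-4) = 15)
(L((3 + 1)², -4)*D)*81 = ((1 - 1*(-4))*15)*81 = ((1 + 4)*15)*81 = (5*15)*81 = 75*81 = 6075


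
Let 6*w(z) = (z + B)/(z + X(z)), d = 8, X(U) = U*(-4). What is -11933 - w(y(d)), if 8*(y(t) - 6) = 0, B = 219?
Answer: -143171/12 ≈ -11931.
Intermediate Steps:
X(U) = -4*U
y(t) = 6 (y(t) = 6 + (⅛)*0 = 6 + 0 = 6)
w(z) = -(219 + z)/(18*z) (w(z) = ((z + 219)/(z - 4*z))/6 = ((219 + z)/((-3*z)))/6 = ((219 + z)*(-1/(3*z)))/6 = (-(219 + z)/(3*z))/6 = -(219 + z)/(18*z))
-11933 - w(y(d)) = -11933 - (-219 - 1*6)/(18*6) = -11933 - (-219 - 6)/(18*6) = -11933 - (-225)/(18*6) = -11933 - 1*(-25/12) = -11933 + 25/12 = -143171/12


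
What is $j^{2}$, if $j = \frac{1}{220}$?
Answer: $\frac{1}{48400} \approx 2.0661 \cdot 10^{-5}$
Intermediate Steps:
$j = \frac{1}{220} \approx 0.0045455$
$j^{2} = \left(\frac{1}{220}\right)^{2} = \frac{1}{48400}$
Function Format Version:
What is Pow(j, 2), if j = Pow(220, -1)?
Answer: Rational(1, 48400) ≈ 2.0661e-5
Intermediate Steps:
j = Rational(1, 220) ≈ 0.0045455
Pow(j, 2) = Pow(Rational(1, 220), 2) = Rational(1, 48400)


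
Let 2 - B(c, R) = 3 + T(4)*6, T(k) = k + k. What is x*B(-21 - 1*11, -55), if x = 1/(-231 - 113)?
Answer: 49/344 ≈ 0.14244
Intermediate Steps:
x = -1/344 (x = 1/(-344) = -1/344 ≈ -0.0029070)
T(k) = 2*k
B(c, R) = -49 (B(c, R) = 2 - (3 + (2*4)*6) = 2 - (3 + 8*6) = 2 - (3 + 48) = 2 - 1*51 = 2 - 51 = -49)
x*B(-21 - 1*11, -55) = -1/344*(-49) = 49/344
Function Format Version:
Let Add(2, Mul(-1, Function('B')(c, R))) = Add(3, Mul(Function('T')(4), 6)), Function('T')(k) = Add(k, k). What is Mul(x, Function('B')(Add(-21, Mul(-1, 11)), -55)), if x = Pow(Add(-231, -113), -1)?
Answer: Rational(49, 344) ≈ 0.14244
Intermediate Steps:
x = Rational(-1, 344) (x = Pow(-344, -1) = Rational(-1, 344) ≈ -0.0029070)
Function('T')(k) = Mul(2, k)
Function('B')(c, R) = -49 (Function('B')(c, R) = Add(2, Mul(-1, Add(3, Mul(Mul(2, 4), 6)))) = Add(2, Mul(-1, Add(3, Mul(8, 6)))) = Add(2, Mul(-1, Add(3, 48))) = Add(2, Mul(-1, 51)) = Add(2, -51) = -49)
Mul(x, Function('B')(Add(-21, Mul(-1, 11)), -55)) = Mul(Rational(-1, 344), -49) = Rational(49, 344)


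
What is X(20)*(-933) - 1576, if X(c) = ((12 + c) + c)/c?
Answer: -20009/5 ≈ -4001.8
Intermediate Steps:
X(c) = (12 + 2*c)/c
X(20)*(-933) - 1576 = (2 + 12/20)*(-933) - 1576 = (2 + 12*(1/20))*(-933) - 1576 = (2 + ⅗)*(-933) - 1576 = (13/5)*(-933) - 1576 = -12129/5 - 1576 = -20009/5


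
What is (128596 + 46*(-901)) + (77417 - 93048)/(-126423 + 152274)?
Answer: 321842717/3693 ≈ 87149.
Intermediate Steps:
(128596 + 46*(-901)) + (77417 - 93048)/(-126423 + 152274) = (128596 - 41446) - 15631/25851 = 87150 - 15631*1/25851 = 87150 - 2233/3693 = 321842717/3693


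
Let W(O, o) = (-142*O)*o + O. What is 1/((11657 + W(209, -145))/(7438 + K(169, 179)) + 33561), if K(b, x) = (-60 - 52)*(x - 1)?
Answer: 2083/69188367 ≈ 3.0106e-5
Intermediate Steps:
W(O, o) = O - 142*O*o (W(O, o) = -142*O*o + O = O - 142*O*o)
K(b, x) = 112 - 112*x (K(b, x) = -112*(-1 + x) = 112 - 112*x)
1/((11657 + W(209, -145))/(7438 + K(169, 179)) + 33561) = 1/((11657 + 209*(1 - 142*(-145)))/(7438 + (112 - 112*179)) + 33561) = 1/((11657 + 209*(1 + 20590))/(7438 + (112 - 20048)) + 33561) = 1/((11657 + 209*20591)/(7438 - 19936) + 33561) = 1/((11657 + 4303519)/(-12498) + 33561) = 1/(4315176*(-1/12498) + 33561) = 1/(-719196/2083 + 33561) = 1/(69188367/2083) = 2083/69188367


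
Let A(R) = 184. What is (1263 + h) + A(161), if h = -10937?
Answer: -9490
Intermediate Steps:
(1263 + h) + A(161) = (1263 - 10937) + 184 = -9674 + 184 = -9490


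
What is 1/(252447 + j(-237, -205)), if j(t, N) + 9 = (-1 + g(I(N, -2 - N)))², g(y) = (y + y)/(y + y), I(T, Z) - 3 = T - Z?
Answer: 1/252438 ≈ 3.9614e-6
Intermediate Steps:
I(T, Z) = 3 + T - Z (I(T, Z) = 3 + (T - Z) = 3 + T - Z)
g(y) = 1 (g(y) = (2*y)/((2*y)) = (2*y)*(1/(2*y)) = 1)
j(t, N) = -9 (j(t, N) = -9 + (-1 + 1)² = -9 + 0² = -9 + 0 = -9)
1/(252447 + j(-237, -205)) = 1/(252447 - 9) = 1/252438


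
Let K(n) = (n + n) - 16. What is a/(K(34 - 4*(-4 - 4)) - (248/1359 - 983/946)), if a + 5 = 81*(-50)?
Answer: -5213164770/150232513 ≈ -34.701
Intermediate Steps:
K(n) = -16 + 2*n (K(n) = 2*n - 16 = -16 + 2*n)
a = -4055 (a = -5 + 81*(-50) = -5 - 4050 = -4055)
a/(K(34 - 4*(-4 - 4)) - (248/1359 - 983/946)) = -4055/((-16 + 2*(34 - 4*(-4 - 4))) - (248/1359 - 983/946)) = -4055/((-16 + 2*(34 - 4*(-8))) - (248*(1/1359) - 983*1/946)) = -4055/((-16 + 2*(34 - 1*(-32))) - (248/1359 - 983/946)) = -4055/((-16 + 2*(34 + 32)) - 1*(-1101289/1285614)) = -4055/((-16 + 2*66) + 1101289/1285614) = -4055/((-16 + 132) + 1101289/1285614) = -4055/(116 + 1101289/1285614) = -4055/150232513/1285614 = -4055*1285614/150232513 = -5213164770/150232513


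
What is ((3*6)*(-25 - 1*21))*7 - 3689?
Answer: -9485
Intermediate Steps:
((3*6)*(-25 - 1*21))*7 - 3689 = (18*(-25 - 21))*7 - 3689 = (18*(-46))*7 - 3689 = -828*7 - 3689 = -5796 - 3689 = -9485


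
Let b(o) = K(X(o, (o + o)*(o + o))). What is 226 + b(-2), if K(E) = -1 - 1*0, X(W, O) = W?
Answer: 225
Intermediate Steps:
K(E) = -1 (K(E) = -1 + 0 = -1)
b(o) = -1
226 + b(-2) = 226 - 1 = 225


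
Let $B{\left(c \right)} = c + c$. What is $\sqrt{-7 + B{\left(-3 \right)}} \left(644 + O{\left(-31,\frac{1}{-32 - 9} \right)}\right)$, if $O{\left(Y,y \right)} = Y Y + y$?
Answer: $\frac{65804 i \sqrt{13}}{41} \approx 5786.8 i$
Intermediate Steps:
$B{\left(c \right)} = 2 c$
$O{\left(Y,y \right)} = y + Y^{2}$ ($O{\left(Y,y \right)} = Y^{2} + y = y + Y^{2}$)
$\sqrt{-7 + B{\left(-3 \right)}} \left(644 + O{\left(-31,\frac{1}{-32 - 9} \right)}\right) = \sqrt{-7 + 2 \left(-3\right)} \left(644 + \left(\frac{1}{-32 - 9} + \left(-31\right)^{2}\right)\right) = \sqrt{-7 - 6} \left(644 + \left(\frac{1}{-41} + 961\right)\right) = \sqrt{-13} \left(644 + \left(- \frac{1}{41} + 961\right)\right) = i \sqrt{13} \left(644 + \frac{39400}{41}\right) = i \sqrt{13} \cdot \frac{65804}{41} = \frac{65804 i \sqrt{13}}{41}$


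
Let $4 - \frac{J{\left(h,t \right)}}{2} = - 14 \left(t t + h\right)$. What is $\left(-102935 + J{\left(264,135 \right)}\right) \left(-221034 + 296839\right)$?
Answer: $31441260825$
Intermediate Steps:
$J{\left(h,t \right)} = 8 + 28 h + 28 t^{2}$ ($J{\left(h,t \right)} = 8 - 2 \left(- 14 \left(t t + h\right)\right) = 8 - 2 \left(- 14 \left(t^{2} + h\right)\right) = 8 - 2 \left(- 14 \left(h + t^{2}\right)\right) = 8 - 2 \left(- 14 h - 14 t^{2}\right) = 8 + \left(28 h + 28 t^{2}\right) = 8 + 28 h + 28 t^{2}$)
$\left(-102935 + J{\left(264,135 \right)}\right) \left(-221034 + 296839\right) = \left(-102935 + \left(8 + 28 \cdot 264 + 28 \cdot 135^{2}\right)\right) \left(-221034 + 296839\right) = \left(-102935 + \left(8 + 7392 + 28 \cdot 18225\right)\right) 75805 = \left(-102935 + \left(8 + 7392 + 510300\right)\right) 75805 = \left(-102935 + 517700\right) 75805 = 414765 \cdot 75805 = 31441260825$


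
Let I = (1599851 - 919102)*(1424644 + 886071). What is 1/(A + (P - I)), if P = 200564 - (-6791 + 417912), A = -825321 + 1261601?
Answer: -1/1573016699812 ≈ -6.3572e-13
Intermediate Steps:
I = 1573016925535 (I = 680749*2310715 = 1573016925535)
A = 436280
P = -210557 (P = 200564 - 1*411121 = 200564 - 411121 = -210557)
1/(A + (P - I)) = 1/(436280 + (-210557 - 1*1573016925535)) = 1/(436280 + (-210557 - 1573016925535)) = 1/(436280 - 1573017136092) = 1/(-1573016699812) = -1/1573016699812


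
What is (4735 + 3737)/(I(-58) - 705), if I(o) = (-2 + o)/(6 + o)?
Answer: -18356/1525 ≈ -12.037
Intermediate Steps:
I(o) = (-2 + o)/(6 + o)
(4735 + 3737)/(I(-58) - 705) = (4735 + 3737)/((-2 - 58)/(6 - 58) - 705) = 8472/(-60/(-52) - 705) = 8472/(-1/52*(-60) - 705) = 8472/(15/13 - 705) = 8472/(-9150/13) = 8472*(-13/9150) = -18356/1525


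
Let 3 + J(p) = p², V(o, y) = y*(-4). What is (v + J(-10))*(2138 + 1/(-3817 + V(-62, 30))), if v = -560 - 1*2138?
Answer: -21893410305/3937 ≈ -5.5609e+6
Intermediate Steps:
V(o, y) = -4*y
J(p) = -3 + p²
v = -2698 (v = -560 - 2138 = -2698)
(v + J(-10))*(2138 + 1/(-3817 + V(-62, 30))) = (-2698 + (-3 + (-10)²))*(2138 + 1/(-3817 - 4*30)) = (-2698 + (-3 + 100))*(2138 + 1/(-3817 - 120)) = (-2698 + 97)*(2138 + 1/(-3937)) = -2601*(2138 - 1/3937) = -2601*8417305/3937 = -21893410305/3937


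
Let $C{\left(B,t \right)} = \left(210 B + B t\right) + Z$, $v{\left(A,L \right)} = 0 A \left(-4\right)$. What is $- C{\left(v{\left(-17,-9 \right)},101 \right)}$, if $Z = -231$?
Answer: $231$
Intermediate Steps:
$v{\left(A,L \right)} = 0$ ($v{\left(A,L \right)} = 0 \left(-4\right) = 0$)
$C{\left(B,t \right)} = -231 + 210 B + B t$ ($C{\left(B,t \right)} = \left(210 B + B t\right) - 231 = -231 + 210 B + B t$)
$- C{\left(v{\left(-17,-9 \right)},101 \right)} = - (-231 + 210 \cdot 0 + 0 \cdot 101) = - (-231 + 0 + 0) = \left(-1\right) \left(-231\right) = 231$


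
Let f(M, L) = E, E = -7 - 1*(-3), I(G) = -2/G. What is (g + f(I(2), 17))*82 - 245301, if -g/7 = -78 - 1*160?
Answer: -109017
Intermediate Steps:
g = 1666 (g = -7*(-78 - 1*160) = -7*(-78 - 160) = -7*(-238) = 1666)
E = -4 (E = -7 + 3 = -4)
f(M, L) = -4
(g + f(I(2), 17))*82 - 245301 = (1666 - 4)*82 - 245301 = 1662*82 - 245301 = 136284 - 245301 = -109017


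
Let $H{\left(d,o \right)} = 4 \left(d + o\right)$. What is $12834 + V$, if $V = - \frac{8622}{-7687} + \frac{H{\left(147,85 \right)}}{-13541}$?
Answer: $\frac{1335996403244}{104089667} \approx 12835.0$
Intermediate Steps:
$H{\left(d,o \right)} = 4 d + 4 o$
$V = \frac{109616966}{104089667}$ ($V = - \frac{8622}{-7687} + \frac{4 \cdot 147 + 4 \cdot 85}{-13541} = \left(-8622\right) \left(- \frac{1}{7687}\right) + \left(588 + 340\right) \left(- \frac{1}{13541}\right) = \frac{8622}{7687} + 928 \left(- \frac{1}{13541}\right) = \frac{8622}{7687} - \frac{928}{13541} = \frac{109616966}{104089667} \approx 1.0531$)
$12834 + V = 12834 + \frac{109616966}{104089667} = \frac{1335996403244}{104089667}$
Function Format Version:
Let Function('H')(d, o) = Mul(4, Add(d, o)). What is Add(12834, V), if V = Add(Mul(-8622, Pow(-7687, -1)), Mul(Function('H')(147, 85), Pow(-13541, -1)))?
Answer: Rational(1335996403244, 104089667) ≈ 12835.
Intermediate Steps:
Function('H')(d, o) = Add(Mul(4, d), Mul(4, o))
V = Rational(109616966, 104089667) (V = Add(Mul(-8622, Pow(-7687, -1)), Mul(Add(Mul(4, 147), Mul(4, 85)), Pow(-13541, -1))) = Add(Mul(-8622, Rational(-1, 7687)), Mul(Add(588, 340), Rational(-1, 13541))) = Add(Rational(8622, 7687), Mul(928, Rational(-1, 13541))) = Add(Rational(8622, 7687), Rational(-928, 13541)) = Rational(109616966, 104089667) ≈ 1.0531)
Add(12834, V) = Add(12834, Rational(109616966, 104089667)) = Rational(1335996403244, 104089667)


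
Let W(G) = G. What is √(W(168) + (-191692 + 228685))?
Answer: 3*√4129 ≈ 192.77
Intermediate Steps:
√(W(168) + (-191692 + 228685)) = √(168 + (-191692 + 228685)) = √(168 + 36993) = √37161 = 3*√4129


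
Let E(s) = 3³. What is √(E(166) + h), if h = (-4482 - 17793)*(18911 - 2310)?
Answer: 12*I*√2567967 ≈ 19230.0*I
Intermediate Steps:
E(s) = 27
h = -369787275 (h = -22275*16601 = -369787275)
√(E(166) + h) = √(27 - 369787275) = √(-369787248) = 12*I*√2567967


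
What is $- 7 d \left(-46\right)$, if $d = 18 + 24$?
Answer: $13524$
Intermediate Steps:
$d = 42$
$- 7 d \left(-46\right) = \left(-7\right) 42 \left(-46\right) = \left(-294\right) \left(-46\right) = 13524$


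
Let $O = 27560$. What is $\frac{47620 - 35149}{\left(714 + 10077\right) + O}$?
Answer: $\frac{12471}{38351} \approx 0.32518$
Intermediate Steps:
$\frac{47620 - 35149}{\left(714 + 10077\right) + O} = \frac{47620 - 35149}{\left(714 + 10077\right) + 27560} = \frac{12471}{10791 + 27560} = \frac{12471}{38351}$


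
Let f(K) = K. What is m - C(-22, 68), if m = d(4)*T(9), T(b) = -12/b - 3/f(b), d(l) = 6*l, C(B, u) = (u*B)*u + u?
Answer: 101620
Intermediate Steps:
C(B, u) = u + B*u² (C(B, u) = (B*u)*u + u = B*u² + u = u + B*u²)
T(b) = -15/b (T(b) = -12/b - 3/b = -15/b)
m = -40 (m = (6*4)*(-15/9) = 24*(-15*⅑) = 24*(-5/3) = -40)
m - C(-22, 68) = -40 - 68*(1 - 22*68) = -40 - 68*(1 - 1496) = -40 - 68*(-1495) = -40 - 1*(-101660) = -40 + 101660 = 101620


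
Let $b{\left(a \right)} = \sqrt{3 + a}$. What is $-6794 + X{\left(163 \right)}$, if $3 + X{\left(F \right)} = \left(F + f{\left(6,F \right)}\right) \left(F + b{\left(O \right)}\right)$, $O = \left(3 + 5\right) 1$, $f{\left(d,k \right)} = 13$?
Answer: $21891 + 176 \sqrt{11} \approx 22475.0$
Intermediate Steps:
$O = 8$ ($O = 8 \cdot 1 = 8$)
$X{\left(F \right)} = -3 + \left(13 + F\right) \left(F + \sqrt{11}\right)$ ($X{\left(F \right)} = -3 + \left(F + 13\right) \left(F + \sqrt{3 + 8}\right) = -3 + \left(13 + F\right) \left(F + \sqrt{11}\right)$)
$-6794 + X{\left(163 \right)} = -6794 + \left(-3 + 163^{2} + 13 \cdot 163 + 13 \sqrt{11} + 163 \sqrt{11}\right) = -6794 + \left(-3 + 26569 + 2119 + 13 \sqrt{11} + 163 \sqrt{11}\right) = -6794 + \left(28685 + 176 \sqrt{11}\right) = 21891 + 176 \sqrt{11}$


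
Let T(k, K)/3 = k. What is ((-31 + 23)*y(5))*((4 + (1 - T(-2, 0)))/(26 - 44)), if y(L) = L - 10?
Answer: -220/9 ≈ -24.444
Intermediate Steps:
T(k, K) = 3*k
y(L) = -10 + L
((-31 + 23)*y(5))*((4 + (1 - T(-2, 0)))/(26 - 44)) = ((-31 + 23)*(-10 + 5))*((4 + (1 - 3*(-2)))/(26 - 44)) = (-8*(-5))*((4 + (1 - 1*(-6)))/(-18)) = 40*((4 + (1 + 6))*(-1/18)) = 40*((4 + 7)*(-1/18)) = 40*(11*(-1/18)) = 40*(-11/18) = -220/9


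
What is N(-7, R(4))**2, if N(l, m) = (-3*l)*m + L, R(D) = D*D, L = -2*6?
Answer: 104976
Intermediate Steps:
L = -12
R(D) = D**2
N(l, m) = -12 - 3*l*m (N(l, m) = (-3*l)*m - 12 = -3*l*m - 12 = -12 - 3*l*m)
N(-7, R(4))**2 = (-12 - 3*(-7)*4**2)**2 = (-12 - 3*(-7)*16)**2 = (-12 + 336)**2 = 324**2 = 104976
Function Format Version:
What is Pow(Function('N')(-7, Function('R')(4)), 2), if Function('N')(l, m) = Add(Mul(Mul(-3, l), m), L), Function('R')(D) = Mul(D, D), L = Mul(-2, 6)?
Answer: 104976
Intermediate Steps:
L = -12
Function('R')(D) = Pow(D, 2)
Function('N')(l, m) = Add(-12, Mul(-3, l, m)) (Function('N')(l, m) = Add(Mul(Mul(-3, l), m), -12) = Add(Mul(-3, l, m), -12) = Add(-12, Mul(-3, l, m)))
Pow(Function('N')(-7, Function('R')(4)), 2) = Pow(Add(-12, Mul(-3, -7, Pow(4, 2))), 2) = Pow(Add(-12, Mul(-3, -7, 16)), 2) = Pow(Add(-12, 336), 2) = Pow(324, 2) = 104976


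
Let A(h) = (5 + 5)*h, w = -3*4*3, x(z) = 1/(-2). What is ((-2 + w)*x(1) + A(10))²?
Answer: 14161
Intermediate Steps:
x(z) = -½
w = -36 (w = -12*3 = -36)
A(h) = 10*h
((-2 + w)*x(1) + A(10))² = ((-2 - 36)*(-½) + 10*10)² = (-38*(-½) + 100)² = (19 + 100)² = 119² = 14161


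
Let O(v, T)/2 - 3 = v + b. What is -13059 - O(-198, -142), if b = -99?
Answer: -12471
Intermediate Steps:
O(v, T) = -192 + 2*v (O(v, T) = 6 + 2*(v - 99) = 6 + 2*(-99 + v) = 6 + (-198 + 2*v) = -192 + 2*v)
-13059 - O(-198, -142) = -13059 - (-192 + 2*(-198)) = -13059 - (-192 - 396) = -13059 - 1*(-588) = -13059 + 588 = -12471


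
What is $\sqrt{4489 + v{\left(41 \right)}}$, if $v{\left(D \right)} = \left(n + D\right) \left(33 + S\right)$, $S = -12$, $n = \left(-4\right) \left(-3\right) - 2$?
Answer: $2 \sqrt{1390} \approx 74.565$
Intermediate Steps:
$n = 10$ ($n = 12 - 2 = 10$)
$v{\left(D \right)} = 210 + 21 D$ ($v{\left(D \right)} = \left(10 + D\right) \left(33 - 12\right) = \left(10 + D\right) 21 = 210 + 21 D$)
$\sqrt{4489 + v{\left(41 \right)}} = \sqrt{4489 + \left(210 + 21 \cdot 41\right)} = \sqrt{4489 + \left(210 + 861\right)} = \sqrt{4489 + 1071} = \sqrt{5560} = 2 \sqrt{1390}$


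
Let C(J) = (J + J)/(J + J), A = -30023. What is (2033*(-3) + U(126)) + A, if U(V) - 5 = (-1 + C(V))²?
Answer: -36117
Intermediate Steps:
C(J) = 1 (C(J) = (2*J)/((2*J)) = (2*J)*(1/(2*J)) = 1)
U(V) = 5 (U(V) = 5 + (-1 + 1)² = 5 + 0² = 5 + 0 = 5)
(2033*(-3) + U(126)) + A = (2033*(-3) + 5) - 30023 = (-6099 + 5) - 30023 = -6094 - 30023 = -36117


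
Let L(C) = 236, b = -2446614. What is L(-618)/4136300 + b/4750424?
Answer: -180693006931/350878192700 ≈ -0.51497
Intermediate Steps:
L(-618)/4136300 + b/4750424 = 236/4136300 - 2446614/4750424 = 236*(1/4136300) - 2446614*1/4750424 = 59/1034075 - 1223307/2375212 = -180693006931/350878192700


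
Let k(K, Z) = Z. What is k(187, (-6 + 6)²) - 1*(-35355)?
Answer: 35355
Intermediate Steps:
k(187, (-6 + 6)²) - 1*(-35355) = (-6 + 6)² - 1*(-35355) = 0² + 35355 = 0 + 35355 = 35355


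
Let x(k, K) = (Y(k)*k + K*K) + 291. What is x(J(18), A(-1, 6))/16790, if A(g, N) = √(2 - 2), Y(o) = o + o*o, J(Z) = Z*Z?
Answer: 34117491/16790 ≈ 2032.0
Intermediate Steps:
J(Z) = Z²
Y(o) = o + o²
A(g, N) = 0 (A(g, N) = √0 = 0)
x(k, K) = 291 + K² + k²*(1 + k) (x(k, K) = ((k*(1 + k))*k + K*K) + 291 = (k²*(1 + k) + K²) + 291 = (K² + k²*(1 + k)) + 291 = 291 + K² + k²*(1 + k))
x(J(18), A(-1, 6))/16790 = (291 + 0² + (18²)²*(1 + 18²))/16790 = (291 + 0 + 324²*(1 + 324))*(1/16790) = (291 + 0 + 104976*325)*(1/16790) = (291 + 0 + 34117200)*(1/16790) = 34117491*(1/16790) = 34117491/16790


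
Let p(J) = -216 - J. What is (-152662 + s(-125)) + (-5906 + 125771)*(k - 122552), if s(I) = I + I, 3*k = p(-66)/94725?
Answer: -18553278599006/1263 ≈ -1.4690e+10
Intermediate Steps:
k = -2/3789 (k = ((-216 - 1*(-66))/94725)/3 = ((-216 + 66)*(1/94725))/3 = (-150*1/94725)/3 = (1/3)*(-2/1263) = -2/3789 ≈ -0.00052784)
s(I) = 2*I
(-152662 + s(-125)) + (-5906 + 125771)*(k - 122552) = (-152662 + 2*(-125)) + (-5906 + 125771)*(-2/3789 - 122552) = (-152662 - 250) + 119865*(-464349530/3789) = -152912 - 18553085471150/1263 = -18553278599006/1263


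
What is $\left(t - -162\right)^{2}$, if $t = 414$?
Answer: $331776$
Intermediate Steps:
$\left(t - -162\right)^{2} = \left(414 - -162\right)^{2} = \left(414 + 162\right)^{2} = 576^{2} = 331776$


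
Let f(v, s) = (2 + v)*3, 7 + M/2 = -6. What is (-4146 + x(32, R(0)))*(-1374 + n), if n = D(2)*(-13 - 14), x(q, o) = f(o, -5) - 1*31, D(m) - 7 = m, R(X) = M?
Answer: 6870633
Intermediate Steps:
M = -26 (M = -14 + 2*(-6) = -14 - 12 = -26)
R(X) = -26
D(m) = 7 + m
f(v, s) = 6 + 3*v
x(q, o) = -25 + 3*o (x(q, o) = (6 + 3*o) - 1*31 = (6 + 3*o) - 31 = -25 + 3*o)
n = -243 (n = (7 + 2)*(-13 - 14) = 9*(-27) = -243)
(-4146 + x(32, R(0)))*(-1374 + n) = (-4146 + (-25 + 3*(-26)))*(-1374 - 243) = (-4146 + (-25 - 78))*(-1617) = (-4146 - 103)*(-1617) = -4249*(-1617) = 6870633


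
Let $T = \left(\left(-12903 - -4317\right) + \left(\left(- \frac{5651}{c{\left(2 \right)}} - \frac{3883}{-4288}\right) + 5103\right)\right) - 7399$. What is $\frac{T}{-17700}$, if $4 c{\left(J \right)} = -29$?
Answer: $\frac{251231981}{440206080} \approx 0.57071$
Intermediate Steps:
$c{\left(J \right)} = - \frac{29}{4}$ ($c{\left(J \right)} = \frac{1}{4} \left(-29\right) = - \frac{29}{4}$)
$T = - \frac{1256159905}{124352}$ ($T = \left(\left(-12903 - -4317\right) + \left(\left(- \frac{5651}{- \frac{29}{4}} - \frac{3883}{-4288}\right) + 5103\right)\right) - 7399 = \left(\left(-12903 + 4317\right) + \left(\left(\left(-5651\right) \left(- \frac{4}{29}\right) - - \frac{3883}{4288}\right) + 5103\right)\right) - 7399 = \left(-8586 + \left(\left(\frac{22604}{29} + \frac{3883}{4288}\right) + 5103\right)\right) - 7399 = \left(-8586 + \left(\frac{97038559}{124352} + 5103\right)\right) - 7399 = \left(-8586 + \frac{731606815}{124352}\right) - 7399 = - \frac{336079457}{124352} - 7399 = - \frac{1256159905}{124352} \approx -10102.0$)
$\frac{T}{-17700} = - \frac{1256159905}{124352 \left(-17700\right)} = \left(- \frac{1256159905}{124352}\right) \left(- \frac{1}{17700}\right) = \frac{251231981}{440206080}$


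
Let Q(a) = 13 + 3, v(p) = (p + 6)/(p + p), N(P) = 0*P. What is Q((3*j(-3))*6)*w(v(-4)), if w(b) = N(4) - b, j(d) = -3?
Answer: 4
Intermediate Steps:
N(P) = 0
v(p) = (6 + p)/(2*p) (v(p) = (6 + p)/((2*p)) = (6 + p)*(1/(2*p)) = (6 + p)/(2*p))
w(b) = -b (w(b) = 0 - b = -b)
Q(a) = 16
Q((3*j(-3))*6)*w(v(-4)) = 16*(-(6 - 4)/(2*(-4))) = 16*(-(-1)*2/(2*4)) = 16*(-1*(-1/4)) = 16*(1/4) = 4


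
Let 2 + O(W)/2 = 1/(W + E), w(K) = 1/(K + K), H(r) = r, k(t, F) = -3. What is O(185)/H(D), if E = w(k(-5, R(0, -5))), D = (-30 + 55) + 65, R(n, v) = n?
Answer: -2212/49905 ≈ -0.044324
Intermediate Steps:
D = 90 (D = 25 + 65 = 90)
w(K) = 1/(2*K)
E = -⅙ (E = (½)/(-3) = (½)*(-⅓) = -⅙ ≈ -0.16667)
O(W) = -4 + 2/(-⅙ + W) (O(W) = -4 + 2/(W - ⅙) = -4 + 2/(-⅙ + W))
O(185)/H(D) = (8*(2 - 3*185)/(-1 + 6*185))/90 = (8*(2 - 555)/(-1 + 1110))*(1/90) = (8*(-553)/1109)*(1/90) = (8*(1/1109)*(-553))*(1/90) = -4424/1109*1/90 = -2212/49905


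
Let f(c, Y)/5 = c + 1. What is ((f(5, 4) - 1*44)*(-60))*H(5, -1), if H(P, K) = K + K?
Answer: -1680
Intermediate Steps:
H(P, K) = 2*K
f(c, Y) = 5 + 5*c (f(c, Y) = 5*(c + 1) = 5*(1 + c) = 5 + 5*c)
((f(5, 4) - 1*44)*(-60))*H(5, -1) = (((5 + 5*5) - 1*44)*(-60))*(2*(-1)) = (((5 + 25) - 44)*(-60))*(-2) = ((30 - 44)*(-60))*(-2) = -14*(-60)*(-2) = 840*(-2) = -1680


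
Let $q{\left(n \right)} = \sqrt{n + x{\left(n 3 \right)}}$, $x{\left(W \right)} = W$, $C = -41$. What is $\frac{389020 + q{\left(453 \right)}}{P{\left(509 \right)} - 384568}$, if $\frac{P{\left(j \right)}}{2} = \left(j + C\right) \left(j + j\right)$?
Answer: $\frac{19451}{28414} + \frac{\sqrt{453}}{284140} \approx 0.68463$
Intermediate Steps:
$q{\left(n \right)} = 2 \sqrt{n}$ ($q{\left(n \right)} = \sqrt{n + n 3} = \sqrt{n + 3 n} = \sqrt{4 n} = 2 \sqrt{n}$)
$P{\left(j \right)} = 4 j \left(-41 + j\right)$ ($P{\left(j \right)} = 2 \left(j - 41\right) \left(j + j\right) = 2 \left(-41 + j\right) 2 j = 2 \cdot 2 j \left(-41 + j\right) = 4 j \left(-41 + j\right)$)
$\frac{389020 + q{\left(453 \right)}}{P{\left(509 \right)} - 384568} = \frac{389020 + 2 \sqrt{453}}{4 \cdot 509 \left(-41 + 509\right) - 384568} = \frac{389020 + 2 \sqrt{453}}{4 \cdot 509 \cdot 468 - 384568} = \frac{389020 + 2 \sqrt{453}}{952848 - 384568} = \frac{389020 + 2 \sqrt{453}}{568280} = \left(389020 + 2 \sqrt{453}\right) \frac{1}{568280} = \frac{19451}{28414} + \frac{\sqrt{453}}{284140}$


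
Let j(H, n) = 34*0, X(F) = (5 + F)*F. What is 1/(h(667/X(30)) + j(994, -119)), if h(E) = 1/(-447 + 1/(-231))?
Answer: -103258/231 ≈ -447.00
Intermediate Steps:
X(F) = F*(5 + F)
j(H, n) = 0
h(E) = -231/103258 (h(E) = 1/(-447 - 1/231) = 1/(-103258/231) = -231/103258)
1/(h(667/X(30)) + j(994, -119)) = 1/(-231/103258 + 0) = 1/(-231/103258) = -103258/231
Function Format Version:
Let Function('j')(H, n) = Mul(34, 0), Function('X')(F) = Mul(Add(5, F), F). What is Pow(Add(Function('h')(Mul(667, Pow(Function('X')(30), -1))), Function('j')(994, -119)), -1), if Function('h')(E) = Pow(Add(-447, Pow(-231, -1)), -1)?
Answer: Rational(-103258, 231) ≈ -447.00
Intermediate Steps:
Function('X')(F) = Mul(F, Add(5, F))
Function('j')(H, n) = 0
Function('h')(E) = Rational(-231, 103258) (Function('h')(E) = Pow(Add(-447, Rational(-1, 231)), -1) = Pow(Rational(-103258, 231), -1) = Rational(-231, 103258))
Pow(Add(Function('h')(Mul(667, Pow(Function('X')(30), -1))), Function('j')(994, -119)), -1) = Pow(Add(Rational(-231, 103258), 0), -1) = Pow(Rational(-231, 103258), -1) = Rational(-103258, 231)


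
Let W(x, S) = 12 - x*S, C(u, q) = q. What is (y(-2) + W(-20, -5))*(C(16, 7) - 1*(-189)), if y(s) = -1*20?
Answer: -21168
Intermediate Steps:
W(x, S) = 12 - S*x
y(s) = -20
(y(-2) + W(-20, -5))*(C(16, 7) - 1*(-189)) = (-20 + (12 - 1*(-5)*(-20)))*(7 - 1*(-189)) = (-20 + (12 - 100))*(7 + 189) = (-20 - 88)*196 = -108*196 = -21168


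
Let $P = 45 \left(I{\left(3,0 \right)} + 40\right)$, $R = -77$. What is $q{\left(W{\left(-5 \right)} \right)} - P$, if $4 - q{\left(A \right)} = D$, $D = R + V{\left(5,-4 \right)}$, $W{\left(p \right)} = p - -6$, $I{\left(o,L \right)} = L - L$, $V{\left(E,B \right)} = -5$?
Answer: $-1714$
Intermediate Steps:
$I{\left(o,L \right)} = 0$
$W{\left(p \right)} = 6 + p$ ($W{\left(p \right)} = p + 6 = 6 + p$)
$D = -82$ ($D = -77 - 5 = -82$)
$q{\left(A \right)} = 86$ ($q{\left(A \right)} = 4 - -82 = 4 + 82 = 86$)
$P = 1800$ ($P = 45 \left(0 + 40\right) = 45 \cdot 40 = 1800$)
$q{\left(W{\left(-5 \right)} \right)} - P = 86 - 1800 = -1714$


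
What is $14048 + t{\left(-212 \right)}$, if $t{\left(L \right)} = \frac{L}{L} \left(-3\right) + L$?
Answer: $13833$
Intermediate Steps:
$t{\left(L \right)} = -3 + L$ ($t{\left(L \right)} = 1 \left(-3\right) + L = -3 + L$)
$14048 + t{\left(-212 \right)} = 14048 - 215 = 13833$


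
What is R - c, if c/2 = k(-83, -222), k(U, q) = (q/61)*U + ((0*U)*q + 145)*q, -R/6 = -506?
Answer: 4075524/61 ≈ 66812.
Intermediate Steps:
R = 3036 (R = -6*(-506) = 3036)
k(U, q) = 145*q + U*q/61 (k(U, q) = (q*(1/61))*U + (0*q + 145)*q = (q/61)*U + (0 + 145)*q = U*q/61 + 145*q = 145*q + U*q/61)
c = -3890328/61 (c = 2*((1/61)*(-222)*(8845 - 83)) = 2*((1/61)*(-222)*8762) = 2*(-1945164/61) = -3890328/61 ≈ -63776.)
R - c = 3036 - 1*(-3890328/61) = 3036 + 3890328/61 = 4075524/61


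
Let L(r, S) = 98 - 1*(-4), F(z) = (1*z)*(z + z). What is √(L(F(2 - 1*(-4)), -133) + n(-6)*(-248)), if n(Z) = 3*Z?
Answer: √4566 ≈ 67.572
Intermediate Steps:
F(z) = 2*z² (F(z) = z*(2*z) = 2*z²)
L(r, S) = 102 (L(r, S) = 98 + 4 = 102)
√(L(F(2 - 1*(-4)), -133) + n(-6)*(-248)) = √(102 + (3*(-6))*(-248)) = √(102 - 18*(-248)) = √(102 + 4464) = √4566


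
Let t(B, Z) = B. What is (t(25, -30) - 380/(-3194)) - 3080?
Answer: -4878645/1597 ≈ -3054.9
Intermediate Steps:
(t(25, -30) - 380/(-3194)) - 3080 = (25 - 380/(-3194)) - 3080 = (25 - 380*(-1/3194)) - 3080 = (25 + 190/1597) - 3080 = 40115/1597 - 3080 = -4878645/1597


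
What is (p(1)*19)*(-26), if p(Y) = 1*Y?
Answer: -494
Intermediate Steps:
p(Y) = Y
(p(1)*19)*(-26) = (1*19)*(-26) = 19*(-26) = -494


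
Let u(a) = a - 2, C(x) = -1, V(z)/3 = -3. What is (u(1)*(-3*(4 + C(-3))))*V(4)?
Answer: -81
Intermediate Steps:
V(z) = -9 (V(z) = 3*(-3) = -9)
u(a) = -2 + a
(u(1)*(-3*(4 + C(-3))))*V(4) = ((-2 + 1)*(-3*(4 - 1)))*(-9) = -(-3)*3*(-9) = -1*(-9)*(-9) = 9*(-9) = -81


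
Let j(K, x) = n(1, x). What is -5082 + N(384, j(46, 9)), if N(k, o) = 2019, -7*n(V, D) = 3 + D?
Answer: -3063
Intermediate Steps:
n(V, D) = -3/7 - D/7 (n(V, D) = -(3 + D)/7 = -3/7 - D/7)
j(K, x) = -3/7 - x/7
-5082 + N(384, j(46, 9)) = -5082 + 2019 = -3063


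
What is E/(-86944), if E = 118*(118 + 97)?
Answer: -12685/43472 ≈ -0.29180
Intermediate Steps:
E = 25370 (E = 118*215 = 25370)
E/(-86944) = 25370/(-86944) = 25370*(-1/86944) = -12685/43472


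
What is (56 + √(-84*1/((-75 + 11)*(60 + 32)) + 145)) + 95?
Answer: 151 + √4909603/184 ≈ 163.04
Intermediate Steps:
(56 + √(-84*1/((-75 + 11)*(60 + 32)) + 145)) + 95 = (56 + √(-84/(92*(-64)) + 145)) + 95 = (56 + √(-84/(-5888) + 145)) + 95 = (56 + √(-84*(-1/5888) + 145)) + 95 = (56 + √(21/1472 + 145)) + 95 = (56 + √(213461/1472)) + 95 = (56 + √4909603/184) + 95 = 151 + √4909603/184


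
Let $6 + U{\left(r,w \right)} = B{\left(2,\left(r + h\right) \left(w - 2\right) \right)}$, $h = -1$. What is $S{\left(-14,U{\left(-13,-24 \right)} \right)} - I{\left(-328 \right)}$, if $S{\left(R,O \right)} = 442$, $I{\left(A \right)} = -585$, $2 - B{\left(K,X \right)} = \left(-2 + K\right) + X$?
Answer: $1027$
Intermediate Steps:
$B{\left(K,X \right)} = 4 - K - X$ ($B{\left(K,X \right)} = 2 - \left(\left(-2 + K\right) + X\right) = 2 - \left(-2 + K + X\right) = 4 - K - X$)
$U{\left(r,w \right)} = -4 - \left(-1 + r\right) \left(-2 + w\right)$ ($U{\left(r,w \right)} = -6 - \left(-2 + \left(r - 1\right) \left(w - 2\right)\right) = -6 - \left(-2 + \left(-1 + r\right) \left(-2 + w\right)\right) = -4 - \left(-1 + r\right) \left(-2 + w\right)$)
$S{\left(-14,U{\left(-13,-24 \right)} \right)} - I{\left(-328 \right)} = 442 - -585 = 442 + 585 = 1027$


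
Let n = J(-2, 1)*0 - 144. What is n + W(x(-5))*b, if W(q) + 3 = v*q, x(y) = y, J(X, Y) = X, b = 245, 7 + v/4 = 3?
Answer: 18721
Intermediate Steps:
v = -16 (v = -28 + 4*3 = -28 + 12 = -16)
W(q) = -3 - 16*q
n = -144 (n = -2*0 - 144 = 0 - 144 = -144)
n + W(x(-5))*b = -144 + (-3 - 16*(-5))*245 = -144 + (-3 + 80)*245 = -144 + 77*245 = -144 + 18865 = 18721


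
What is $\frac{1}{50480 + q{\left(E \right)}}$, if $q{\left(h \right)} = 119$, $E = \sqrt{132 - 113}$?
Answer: $\frac{1}{50599} \approx 1.9763 \cdot 10^{-5}$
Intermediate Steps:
$E = \sqrt{19} \approx 4.3589$
$\frac{1}{50480 + q{\left(E \right)}} = \frac{1}{50480 + 119} = \frac{1}{50599}$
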